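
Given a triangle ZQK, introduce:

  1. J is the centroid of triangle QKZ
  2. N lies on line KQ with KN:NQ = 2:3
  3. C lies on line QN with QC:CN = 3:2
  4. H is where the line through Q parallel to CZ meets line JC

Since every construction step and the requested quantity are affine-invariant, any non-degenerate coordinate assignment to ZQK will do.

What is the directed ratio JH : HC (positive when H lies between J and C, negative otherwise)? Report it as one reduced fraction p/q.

Choose coordinates Z = (0, 0), Q = (1, 0), K = (0, 1).
1. J is the centroid of triangle QKZ ⇒ J = (1/3, 1/3)
2. N lies on line KQ with KN:NQ = 2:3 ⇒ N = (2/5, 3/5)
3. C lies on line QN with QC:CN = 3:2 ⇒ C = (16/25, 9/25)
4. H is where the line through Q parallel to CZ meets line JC ⇒ H = (319/175, 81/175)
H = J + t·(C−J) with t = 34/7, so JH:HC = t:(1−t) = 34/7:-27/7

JH:HC = -34/27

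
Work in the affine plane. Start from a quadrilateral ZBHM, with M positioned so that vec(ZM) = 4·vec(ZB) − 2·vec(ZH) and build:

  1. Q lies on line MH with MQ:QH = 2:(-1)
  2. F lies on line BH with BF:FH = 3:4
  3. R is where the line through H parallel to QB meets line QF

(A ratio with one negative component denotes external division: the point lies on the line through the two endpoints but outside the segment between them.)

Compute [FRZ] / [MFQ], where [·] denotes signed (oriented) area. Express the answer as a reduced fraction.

[FRZ]:[MFQ] = 14/3

Work in coordinates with Z = (0, 0), B = (1, 0), H = (0, 1), M = (4, -2).
1. Q lies on line MH with MQ:QH = 2:(-1) ⇒ Q = (-4, 4)
2. F lies on line BH with BF:FH = 3:4 ⇒ F = (4/7, 3/7)
3. R is where the line through H parallel to QB meets line QF ⇒ R = (20/3, -13/3)
2·[FRZ] = -16/3, 2·[MFQ] = -8/7
[FRZ]:[MFQ] = -16/3:-8/7 = 14/3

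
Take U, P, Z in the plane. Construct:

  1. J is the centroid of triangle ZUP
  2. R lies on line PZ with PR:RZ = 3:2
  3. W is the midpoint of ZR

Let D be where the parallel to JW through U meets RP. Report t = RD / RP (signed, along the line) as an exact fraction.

t = -4/3

Choose coordinates U = (0, 0), P = (1, 0), Z = (0, 1).
1. J is the centroid of triangle ZUP ⇒ J = (1/3, 1/3)
2. R lies on line PZ with PR:RZ = 3:2 ⇒ R = (2/5, 3/5)
3. W is the midpoint of ZR ⇒ W = (1/5, 4/5)
through U parallel to JW: direction (-2/15, 7/15); meets RP at D = (-2/5, 7/5)
D = R + t·(P−R) with t = -4/3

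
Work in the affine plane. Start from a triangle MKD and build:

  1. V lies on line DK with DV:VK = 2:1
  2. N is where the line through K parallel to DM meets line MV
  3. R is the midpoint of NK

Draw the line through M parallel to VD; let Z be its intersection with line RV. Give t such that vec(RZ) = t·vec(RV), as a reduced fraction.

Work in coordinates with M = (0, 0), K = (1, 0), D = (0, 1).
1. V lies on line DK with DV:VK = 2:1 ⇒ V = (2/3, 1/3)
2. N is where the line through K parallel to DM meets line MV ⇒ N = (1, 1/2)
3. R is the midpoint of NK ⇒ R = (1, 1/4)
through M parallel to VD: direction (-2/3, 2/3); meets RV at Z = (-2/3, 2/3)
Z = R + t·(V−R) with t = 5

t = 5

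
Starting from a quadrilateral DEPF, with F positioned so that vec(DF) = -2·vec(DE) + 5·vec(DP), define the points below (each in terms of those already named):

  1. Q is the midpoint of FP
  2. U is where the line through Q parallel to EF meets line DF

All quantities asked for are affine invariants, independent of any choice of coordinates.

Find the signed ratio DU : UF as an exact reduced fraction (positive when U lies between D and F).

Work in coordinates with D = (0, 0), E = (1, 0), P = (0, 1), F = (-2, 5).
1. Q is the midpoint of FP ⇒ Q = (-1, 3)
2. U is where the line through Q parallel to EF meets line DF ⇒ U = (-8/5, 4)
U = D + t·(F−D) with t = 4/5, so DU:UF = t:(1−t) = 4/5:1/5

DU:UF = 4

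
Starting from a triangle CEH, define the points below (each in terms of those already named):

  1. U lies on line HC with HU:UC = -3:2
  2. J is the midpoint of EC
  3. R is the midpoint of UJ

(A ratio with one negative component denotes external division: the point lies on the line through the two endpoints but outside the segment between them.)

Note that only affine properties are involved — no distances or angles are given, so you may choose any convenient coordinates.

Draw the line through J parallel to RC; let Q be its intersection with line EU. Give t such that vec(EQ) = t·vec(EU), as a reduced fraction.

Work in coordinates with C = (0, 0), E = (1, 0), H = (0, 1).
1. U lies on line HC with HU:UC = -3:2 ⇒ U = (0, -2)
2. J is the midpoint of EC ⇒ J = (1/2, 0)
3. R is the midpoint of UJ ⇒ R = (1/4, -1)
through J parallel to RC: direction (-1/4, 1); meets EU at Q = (2/3, -2/3)
Q = E + t·(U−E) with t = 1/3

t = 1/3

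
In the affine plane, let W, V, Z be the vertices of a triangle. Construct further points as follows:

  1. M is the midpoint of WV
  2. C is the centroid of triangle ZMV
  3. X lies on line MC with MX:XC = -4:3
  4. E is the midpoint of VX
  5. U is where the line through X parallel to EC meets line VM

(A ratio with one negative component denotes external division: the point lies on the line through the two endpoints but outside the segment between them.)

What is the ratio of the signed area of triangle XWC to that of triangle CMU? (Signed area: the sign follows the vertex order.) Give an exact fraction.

Assign W = (0, 0), V = (1, 0), Z = (0, 1) — the answer is frame-independent, so this choice is without loss of generality.
1. M is the midpoint of WV ⇒ M = (1/2, 0)
2. C is the centroid of triangle ZMV ⇒ C = (1/2, 1/3)
3. X lies on line MC with MX:XC = -4:3 ⇒ X = (1/2, 4/3)
4. E is the midpoint of VX ⇒ E = (3/4, 2/3)
5. U is where the line through X parallel to EC meets line VM ⇒ U = (-1/2, 0)
2·[XWC] = 1/2, 2·[CMU] = -1/3
[XWC]:[CMU] = 1/2:-1/3 = -3/2

[XWC]:[CMU] = -3/2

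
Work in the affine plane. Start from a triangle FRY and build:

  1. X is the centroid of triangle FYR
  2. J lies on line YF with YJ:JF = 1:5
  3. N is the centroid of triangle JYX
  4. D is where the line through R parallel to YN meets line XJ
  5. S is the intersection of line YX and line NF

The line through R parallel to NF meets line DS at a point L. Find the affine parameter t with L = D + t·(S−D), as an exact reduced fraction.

t = 12/25

Work in coordinates with F = (0, 0), R = (1, 0), Y = (0, 1).
1. X is the centroid of triangle FYR ⇒ X = (1/3, 1/3)
2. J lies on line YF with YJ:JF = 1:5 ⇒ J = (0, 5/6)
3. N is the centroid of triangle JYX ⇒ N = (1/9, 13/18)
4. D is where the line through R parallel to YN meets line XJ ⇒ D = (5/3, -5/3)
5. S is the intersection of line YX and line NF ⇒ S = (2/17, 13/17)
through R parallel to NF: direction (-1/9, -13/18); meets DS at L = (1177/1275, -637/1275)
L = D + t·(S−D) with t = 12/25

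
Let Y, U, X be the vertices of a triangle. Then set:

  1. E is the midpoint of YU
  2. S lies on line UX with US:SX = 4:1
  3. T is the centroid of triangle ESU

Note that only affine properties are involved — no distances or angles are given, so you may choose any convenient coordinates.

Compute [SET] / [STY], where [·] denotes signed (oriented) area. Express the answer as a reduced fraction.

[SET]:[STY] = -1/3

Choose coordinates Y = (0, 0), U = (1, 0), X = (0, 1).
1. E is the midpoint of YU ⇒ E = (1/2, 0)
2. S lies on line UX with US:SX = 4:1 ⇒ S = (1/5, 4/5)
3. T is the centroid of triangle ESU ⇒ T = (17/30, 4/15)
2·[SET] = 2/15, 2·[STY] = -2/5
[SET]:[STY] = 2/15:-2/5 = -1/3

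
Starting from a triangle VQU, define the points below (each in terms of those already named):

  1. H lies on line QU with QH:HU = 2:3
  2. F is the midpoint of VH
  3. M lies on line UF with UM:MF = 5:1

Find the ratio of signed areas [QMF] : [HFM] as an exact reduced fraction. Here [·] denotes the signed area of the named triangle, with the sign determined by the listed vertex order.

[QMF]:[HFM] = -5/3

Set V = (0, 0), Q = (1, 0), U = (0, 1); any affine frame gives the same invariant.
1. H lies on line QU with QH:HU = 2:3 ⇒ H = (3/5, 2/5)
2. F is the midpoint of VH ⇒ F = (3/10, 1/5)
3. M lies on line UF with UM:MF = 5:1 ⇒ M = (1/4, 1/3)
2·[QMF] = 1/12, 2·[HFM] = -1/20
[QMF]:[HFM] = 1/12:-1/20 = -5/3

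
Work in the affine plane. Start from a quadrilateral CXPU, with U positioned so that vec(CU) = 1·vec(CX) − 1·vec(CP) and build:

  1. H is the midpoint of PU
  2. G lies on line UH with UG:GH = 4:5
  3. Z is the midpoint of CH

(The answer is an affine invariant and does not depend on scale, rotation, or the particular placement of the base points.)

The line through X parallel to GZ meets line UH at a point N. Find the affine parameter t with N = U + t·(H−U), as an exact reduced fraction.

t = 19/9

Choose coordinates C = (0, 0), X = (1, 0), P = (0, 1), U = (1, -1).
1. H is the midpoint of PU ⇒ H = (1/2, 0)
2. G lies on line UH with UG:GH = 4:5 ⇒ G = (7/9, -5/9)
3. Z is the midpoint of CH ⇒ Z = (1/4, 0)
through X parallel to GZ: direction (-19/36, 5/9); meets UH at N = (-1/18, 10/9)
N = U + t·(H−U) with t = 19/9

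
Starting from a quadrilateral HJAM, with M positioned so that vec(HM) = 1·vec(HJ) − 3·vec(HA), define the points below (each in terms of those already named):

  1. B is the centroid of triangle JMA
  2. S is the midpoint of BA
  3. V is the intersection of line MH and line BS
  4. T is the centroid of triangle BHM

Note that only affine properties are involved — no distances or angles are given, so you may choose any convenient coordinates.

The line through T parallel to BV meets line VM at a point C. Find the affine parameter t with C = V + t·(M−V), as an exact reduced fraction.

Choose coordinates H = (0, 0), J = (1, 0), A = (0, 1), M = (1, -3).
1. B is the centroid of triangle JMA ⇒ B = (2/3, -2/3)
2. S is the midpoint of BA ⇒ S = (1/3, 1/6)
3. V is the intersection of line MH and line BS ⇒ V = (-2, 6)
4. T is the centroid of triangle BHM ⇒ T = (5/9, -11/9)
through T parallel to BV: direction (-8/3, 20/3); meets VM at C = (-1/3, 1)
C = V + t·(M−V) with t = 5/9

t = 5/9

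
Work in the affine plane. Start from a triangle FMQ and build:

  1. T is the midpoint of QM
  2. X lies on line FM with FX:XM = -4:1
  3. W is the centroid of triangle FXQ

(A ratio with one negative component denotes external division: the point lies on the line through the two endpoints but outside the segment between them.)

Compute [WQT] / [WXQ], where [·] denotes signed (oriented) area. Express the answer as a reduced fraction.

[WQT]:[WXQ] = -1/4

Assign F = (0, 0), M = (1, 0), Q = (0, 1) — the answer is frame-independent, so this choice is without loss of generality.
1. T is the midpoint of QM ⇒ T = (1/2, 1/2)
2. X lies on line FM with FX:XM = -4:1 ⇒ X = (4/3, 0)
3. W is the centroid of triangle FXQ ⇒ W = (4/9, 1/3)
2·[WQT] = -1/9, 2·[WXQ] = 4/9
[WQT]:[WXQ] = -1/9:4/9 = -1/4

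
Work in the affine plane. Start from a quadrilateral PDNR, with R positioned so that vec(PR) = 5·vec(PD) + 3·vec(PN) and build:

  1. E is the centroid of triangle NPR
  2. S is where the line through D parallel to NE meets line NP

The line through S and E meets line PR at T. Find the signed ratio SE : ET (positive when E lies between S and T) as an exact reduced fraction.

Work in coordinates with P = (0, 0), D = (1, 0), N = (0, 1), R = (5, 3).
1. E is the centroid of triangle NPR ⇒ E = (5/3, 4/3)
2. S is where the line through D parallel to NE meets line NP ⇒ S = (0, -1/5)
line SE meets PR at T = (5/8, 3/8)
E = S + t·(T−S) with t = 8/3, so SE:ET = 8/3:-5/3

SE:ET = -8/5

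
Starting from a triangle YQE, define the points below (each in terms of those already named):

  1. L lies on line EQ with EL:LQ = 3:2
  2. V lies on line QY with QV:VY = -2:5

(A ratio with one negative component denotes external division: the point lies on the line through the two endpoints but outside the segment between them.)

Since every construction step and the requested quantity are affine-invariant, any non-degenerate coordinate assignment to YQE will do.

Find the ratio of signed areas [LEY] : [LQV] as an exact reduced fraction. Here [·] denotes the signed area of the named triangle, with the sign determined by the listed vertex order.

[LEY]:[LQV] = 9/4

Set Y = (0, 0), Q = (1, 0), E = (0, 1); any affine frame gives the same invariant.
1. L lies on line EQ with EL:LQ = 3:2 ⇒ L = (3/5, 2/5)
2. V lies on line QY with QV:VY = -2:5 ⇒ V = (5/3, 0)
2·[LEY] = 3/5, 2·[LQV] = 4/15
[LEY]:[LQV] = 3/5:4/15 = 9/4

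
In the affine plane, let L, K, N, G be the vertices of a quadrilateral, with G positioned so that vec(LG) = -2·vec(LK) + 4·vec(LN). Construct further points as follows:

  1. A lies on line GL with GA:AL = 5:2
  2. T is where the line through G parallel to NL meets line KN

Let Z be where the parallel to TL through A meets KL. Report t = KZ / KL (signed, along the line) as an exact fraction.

Assign L = (0, 0), K = (1, 0), N = (0, 1), G = (-2, 4) — the answer is frame-independent, so this choice is without loss of generality.
1. A lies on line GL with GA:AL = 5:2 ⇒ A = (-4/7, 8/7)
2. T is where the line through G parallel to NL meets line KN ⇒ T = (-2, 3)
through A parallel to TL: direction (2, -3); meets KL at Z = (4/21, 0)
Z = K + t·(L−K) with t = 17/21

t = 17/21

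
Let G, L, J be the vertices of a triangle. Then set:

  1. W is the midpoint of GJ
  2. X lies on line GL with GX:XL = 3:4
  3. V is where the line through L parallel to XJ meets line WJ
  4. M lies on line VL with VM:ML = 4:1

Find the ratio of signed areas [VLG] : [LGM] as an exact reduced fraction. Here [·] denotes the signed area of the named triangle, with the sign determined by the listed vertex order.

[VLG]:[LGM] = 5

Set G = (0, 0), L = (1, 0), J = (0, 1); any affine frame gives the same invariant.
1. W is the midpoint of GJ ⇒ W = (0, 1/2)
2. X lies on line GL with GX:XL = 3:4 ⇒ X = (3/7, 0)
3. V is where the line through L parallel to XJ meets line WJ ⇒ V = (0, 7/3)
4. M lies on line VL with VM:ML = 4:1 ⇒ M = (4/5, 7/15)
2·[VLG] = -7/3, 2·[LGM] = -7/15
[VLG]:[LGM] = -7/3:-7/15 = 5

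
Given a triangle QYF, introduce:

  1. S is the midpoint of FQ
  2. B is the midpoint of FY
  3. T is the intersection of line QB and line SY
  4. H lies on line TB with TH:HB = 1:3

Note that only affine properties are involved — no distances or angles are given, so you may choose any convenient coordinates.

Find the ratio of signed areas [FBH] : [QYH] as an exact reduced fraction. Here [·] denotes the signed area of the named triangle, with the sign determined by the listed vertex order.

Choose coordinates Q = (0, 0), Y = (1, 0), F = (0, 1).
1. S is the midpoint of FQ ⇒ S = (0, 1/2)
2. B is the midpoint of FY ⇒ B = (1/2, 1/2)
3. T is the intersection of line QB and line SY ⇒ T = (1/3, 1/3)
4. H lies on line TB with TH:HB = 1:3 ⇒ H = (3/8, 3/8)
2·[FBH] = -1/8, 2·[QYH] = 3/8
[FBH]:[QYH] = -1/8:3/8 = -1/3

[FBH]:[QYH] = -1/3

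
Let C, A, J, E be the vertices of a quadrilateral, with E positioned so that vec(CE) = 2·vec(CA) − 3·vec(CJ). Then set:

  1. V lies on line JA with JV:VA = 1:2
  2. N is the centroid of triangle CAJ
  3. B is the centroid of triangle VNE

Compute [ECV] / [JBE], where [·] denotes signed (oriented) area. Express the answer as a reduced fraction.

[ECV]:[JBE] = 21/2

Work in coordinates with C = (0, 0), A = (1, 0), J = (0, 1), E = (2, -3).
1. V lies on line JA with JV:VA = 1:2 ⇒ V = (1/3, 2/3)
2. N is the centroid of triangle CAJ ⇒ N = (1/3, 1/3)
3. B is the centroid of triangle VNE ⇒ B = (8/9, -2/3)
2·[ECV] = -7/3, 2·[JBE] = -2/9
[ECV]:[JBE] = -7/3:-2/9 = 21/2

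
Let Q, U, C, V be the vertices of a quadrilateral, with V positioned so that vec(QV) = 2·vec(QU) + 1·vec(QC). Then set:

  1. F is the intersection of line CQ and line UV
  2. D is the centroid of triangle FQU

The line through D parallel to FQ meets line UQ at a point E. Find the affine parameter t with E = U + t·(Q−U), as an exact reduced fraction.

t = 2/3

Set Q = (0, 0), U = (1, 0), C = (0, 1), V = (2, 1); any affine frame gives the same invariant.
1. F is the intersection of line CQ and line UV ⇒ F = (0, -1)
2. D is the centroid of triangle FQU ⇒ D = (1/3, -1/3)
through D parallel to FQ: direction (0, 1); meets UQ at E = (1/3, 0)
E = U + t·(Q−U) with t = 2/3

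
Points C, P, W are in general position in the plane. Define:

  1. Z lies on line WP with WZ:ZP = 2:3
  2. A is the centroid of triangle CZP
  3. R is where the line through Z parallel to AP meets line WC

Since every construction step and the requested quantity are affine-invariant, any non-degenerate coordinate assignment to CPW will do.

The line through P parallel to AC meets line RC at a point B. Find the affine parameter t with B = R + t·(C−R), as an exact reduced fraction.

t = 11/7

Assign C = (0, 0), P = (1, 0), W = (0, 1) — the answer is frame-independent, so this choice is without loss of generality.
1. Z lies on line WP with WZ:ZP = 2:3 ⇒ Z = (2/5, 3/5)
2. A is the centroid of triangle CZP ⇒ A = (7/15, 1/5)
3. R is where the line through Z parallel to AP meets line WC ⇒ R = (0, 3/4)
through P parallel to AC: direction (-7/15, -1/5); meets RC at B = (0, -3/7)
B = R + t·(C−R) with t = 11/7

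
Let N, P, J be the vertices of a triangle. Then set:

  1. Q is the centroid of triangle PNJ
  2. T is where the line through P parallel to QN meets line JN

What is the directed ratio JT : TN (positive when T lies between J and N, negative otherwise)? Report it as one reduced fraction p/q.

Set N = (0, 0), P = (1, 0), J = (0, 1); any affine frame gives the same invariant.
1. Q is the centroid of triangle PNJ ⇒ Q = (1/3, 1/3)
2. T is where the line through P parallel to QN meets line JN ⇒ T = (0, -1)
T = J + t·(N−J) with t = 2, so JT:TN = t:(1−t) = 2:-1

JT:TN = -2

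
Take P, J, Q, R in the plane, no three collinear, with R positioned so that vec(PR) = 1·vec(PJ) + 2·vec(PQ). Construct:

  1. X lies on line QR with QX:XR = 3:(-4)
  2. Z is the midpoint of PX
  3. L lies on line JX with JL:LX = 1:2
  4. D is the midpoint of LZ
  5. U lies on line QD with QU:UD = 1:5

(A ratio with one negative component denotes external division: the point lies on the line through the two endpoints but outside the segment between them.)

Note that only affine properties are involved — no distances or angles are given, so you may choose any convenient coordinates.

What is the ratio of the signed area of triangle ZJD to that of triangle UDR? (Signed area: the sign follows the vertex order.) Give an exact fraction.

[ZJD]:[UDR] = -12/55

Work in coordinates with P = (0, 0), J = (1, 0), Q = (0, 1), R = (1, 2).
1. X lies on line QR with QX:XR = 3:(-4) ⇒ X = (-3, -2)
2. Z is the midpoint of PX ⇒ Z = (-3/2, -1)
3. L lies on line JX with JL:LX = 1:2 ⇒ L = (-1/3, -2/3)
4. D is the midpoint of LZ ⇒ D = (-11/12, -5/6)
5. U lies on line QD with QU:UD = 1:5 ⇒ U = (-11/72, 25/36)
2·[ZJD] = -1/6, 2·[UDR] = 55/72
[ZJD]:[UDR] = -1/6:55/72 = -12/55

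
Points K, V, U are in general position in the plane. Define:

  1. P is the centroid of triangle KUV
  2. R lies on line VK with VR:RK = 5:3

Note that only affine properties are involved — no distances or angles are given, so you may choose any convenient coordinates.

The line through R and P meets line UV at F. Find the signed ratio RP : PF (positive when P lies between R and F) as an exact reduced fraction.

Assign K = (0, 0), V = (1, 0), U = (0, 1) — the answer is frame-independent, so this choice is without loss of generality.
1. P is the centroid of triangle KUV ⇒ P = (1/3, 1/3)
2. R lies on line VK with VR:RK = 5:3 ⇒ R = (3/8, 0)
line RP meets UV at F = (2/7, 5/7)
P = R + t·(F−R) with t = 7/15, so RP:PF = 7/15:8/15

RP:PF = 7/8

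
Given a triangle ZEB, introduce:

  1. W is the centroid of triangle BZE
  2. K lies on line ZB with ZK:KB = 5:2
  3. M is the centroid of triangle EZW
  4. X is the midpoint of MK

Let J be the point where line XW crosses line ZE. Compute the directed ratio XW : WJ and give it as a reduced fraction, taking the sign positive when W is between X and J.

Set Z = (0, 0), E = (1, 0), B = (0, 1); any affine frame gives the same invariant.
1. W is the centroid of triangle BZE ⇒ W = (1/3, 1/3)
2. K lies on line ZB with ZK:KB = 5:2 ⇒ K = (0, 5/7)
3. M is the centroid of triangle EZW ⇒ M = (4/9, 1/9)
4. X is the midpoint of MK ⇒ X = (2/9, 26/63)
line XW meets ZE at J = (4/5, 0)
W = X + t·(J−X) with t = 5/26, so XW:WJ = 5/26:21/26

XW:WJ = 5/21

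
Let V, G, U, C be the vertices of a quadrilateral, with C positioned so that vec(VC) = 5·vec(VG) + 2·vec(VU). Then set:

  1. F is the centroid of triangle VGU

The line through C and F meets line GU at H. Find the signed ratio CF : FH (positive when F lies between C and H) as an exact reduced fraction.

Choose coordinates V = (0, 0), G = (1, 0), U = (0, 1), C = (5, 2).
1. F is the centroid of triangle VGU ⇒ F = (1/3, 1/3)
line CF meets GU at H = (11/19, 8/19)
F = C + t·(H−C) with t = 19/18, so CF:FH = 19/18:-1/18

CF:FH = -19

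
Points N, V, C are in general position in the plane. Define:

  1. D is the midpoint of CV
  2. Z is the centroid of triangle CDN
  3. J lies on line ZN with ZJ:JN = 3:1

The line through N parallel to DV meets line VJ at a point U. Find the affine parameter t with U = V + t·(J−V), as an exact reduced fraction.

Assign N = (0, 0), V = (1, 0), C = (0, 1) — the answer is frame-independent, so this choice is without loss of generality.
1. D is the midpoint of CV ⇒ D = (1/2, 1/2)
2. Z is the centroid of triangle CDN ⇒ Z = (1/6, 1/2)
3. J lies on line ZN with ZJ:JN = 3:1 ⇒ J = (1/24, 1/8)
through N parallel to DV: direction (1/2, -1/2); meets VJ at U = (-3/20, 3/20)
U = V + t·(J−V) with t = 6/5

t = 6/5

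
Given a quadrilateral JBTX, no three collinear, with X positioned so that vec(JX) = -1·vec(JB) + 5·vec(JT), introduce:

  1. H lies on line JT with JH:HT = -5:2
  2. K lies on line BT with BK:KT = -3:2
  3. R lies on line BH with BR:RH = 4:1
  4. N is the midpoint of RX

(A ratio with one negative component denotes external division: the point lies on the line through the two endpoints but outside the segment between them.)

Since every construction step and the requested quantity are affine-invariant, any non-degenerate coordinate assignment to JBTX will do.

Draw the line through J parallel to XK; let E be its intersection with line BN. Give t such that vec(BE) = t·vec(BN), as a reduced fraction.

Work in coordinates with J = (0, 0), B = (1, 0), T = (0, 1), X = (-1, 5).
1. H lies on line JT with JH:HT = -5:2 ⇒ H = (0, 5/3)
2. K lies on line BT with BK:KT = -3:2 ⇒ K = (-2, 3)
3. R lies on line BH with BR:RH = 4:1 ⇒ R = (1/5, 4/3)
4. N is the midpoint of RX ⇒ N = (-2/5, 19/6)
through J parallel to XK: direction (-1, -2); meets BN at E = (95/179, 190/179)
E = B + t·(N−B) with t = 60/179

t = 60/179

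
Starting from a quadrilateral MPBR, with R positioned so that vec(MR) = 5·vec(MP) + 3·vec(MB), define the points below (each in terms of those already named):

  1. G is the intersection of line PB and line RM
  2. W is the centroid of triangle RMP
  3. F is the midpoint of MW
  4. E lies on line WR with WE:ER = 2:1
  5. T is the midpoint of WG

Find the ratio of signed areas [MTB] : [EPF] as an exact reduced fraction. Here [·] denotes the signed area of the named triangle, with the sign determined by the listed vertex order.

Work in coordinates with M = (0, 0), P = (1, 0), B = (0, 1), R = (5, 3).
1. G is the intersection of line PB and line RM ⇒ G = (5/8, 3/8)
2. W is the centroid of triangle RMP ⇒ W = (2, 1)
3. F is the midpoint of MW ⇒ F = (1, 1/2)
4. E lies on line WR with WE:ER = 2:1 ⇒ E = (4, 7/3)
5. T is the midpoint of WG ⇒ T = (21/16, 11/16)
2·[MTB] = 21/16, 2·[EPF] = -3/2
[MTB]:[EPF] = 21/16:-3/2 = -7/8

[MTB]:[EPF] = -7/8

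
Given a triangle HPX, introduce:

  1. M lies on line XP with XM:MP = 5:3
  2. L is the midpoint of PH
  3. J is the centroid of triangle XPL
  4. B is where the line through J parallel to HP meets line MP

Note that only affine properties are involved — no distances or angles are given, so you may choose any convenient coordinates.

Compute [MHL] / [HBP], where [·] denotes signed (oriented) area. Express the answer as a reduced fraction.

[MHL]:[HBP] = -9/16

Choose coordinates H = (0, 0), P = (1, 0), X = (0, 1).
1. M lies on line XP with XM:MP = 5:3 ⇒ M = (5/8, 3/8)
2. L is the midpoint of PH ⇒ L = (1/2, 0)
3. J is the centroid of triangle XPL ⇒ J = (1/2, 1/3)
4. B is where the line through J parallel to HP meets line MP ⇒ B = (2/3, 1/3)
2·[MHL] = 3/16, 2·[HBP] = -1/3
[MHL]:[HBP] = 3/16:-1/3 = -9/16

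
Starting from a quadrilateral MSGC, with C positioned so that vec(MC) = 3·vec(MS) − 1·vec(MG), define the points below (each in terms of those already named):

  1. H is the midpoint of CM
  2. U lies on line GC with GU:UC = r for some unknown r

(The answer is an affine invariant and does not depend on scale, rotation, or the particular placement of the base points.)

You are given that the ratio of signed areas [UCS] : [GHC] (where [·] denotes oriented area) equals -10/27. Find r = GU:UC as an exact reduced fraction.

Work in coordinates with M = (0, 0), S = (1, 0), G = (0, 1), C = (3, -1).
1. H is the midpoint of CM ⇒ H = (3/2, -1/2)
2. With GU:UC = r, write λ = r/(r+1) so U = G + λ·(C−G); U is affine-linear in λ
Every point depending on U is an affine combination of U and λ-independent points, so each such coordinate is linear in λ; the λ² term in each signed area is a multiple of (C−G)×(C−G) = 0, so 2·[UCS] and 2·[GHC] are each linear in λ. Evaluating at λ=0 and λ=1:
  2·[UCS] = λ − 1,   2·[GHC] = 3/2
So [UCS]:[GHC] = (λ − 1) / (3/2). Setting this equal to -10/27:
  λ − 1 = -10/27·(3/2)  ⇒  λ = 4/9
Then r = λ/(1−λ) = (4/9)/(5/9) = 4/5. Check: with r = 4/5, U = (4/3, 1/9) and [UCS]:[GHC] = -10/27 as required.

r = 4/5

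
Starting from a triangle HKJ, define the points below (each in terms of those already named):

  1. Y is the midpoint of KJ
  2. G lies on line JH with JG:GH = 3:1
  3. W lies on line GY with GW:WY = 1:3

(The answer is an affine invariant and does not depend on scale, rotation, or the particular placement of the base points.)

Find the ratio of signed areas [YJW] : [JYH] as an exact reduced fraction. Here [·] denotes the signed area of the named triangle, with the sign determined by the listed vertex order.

Work in coordinates with H = (0, 0), K = (1, 0), J = (0, 1).
1. Y is the midpoint of KJ ⇒ Y = (1/2, 1/2)
2. G lies on line JH with JG:GH = 3:1 ⇒ G = (0, 1/4)
3. W lies on line GY with GW:WY = 1:3 ⇒ W = (1/8, 5/16)
2·[YJW] = 9/32, 2·[JYH] = -1/2
[YJW]:[JYH] = 9/32:-1/2 = -9/16

[YJW]:[JYH] = -9/16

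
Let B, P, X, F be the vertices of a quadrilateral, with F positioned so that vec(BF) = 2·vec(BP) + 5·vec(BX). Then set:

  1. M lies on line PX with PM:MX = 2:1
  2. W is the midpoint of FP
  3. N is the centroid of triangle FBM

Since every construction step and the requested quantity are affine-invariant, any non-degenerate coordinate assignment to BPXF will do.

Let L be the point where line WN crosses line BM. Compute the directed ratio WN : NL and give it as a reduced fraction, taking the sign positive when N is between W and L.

Choose coordinates B = (0, 0), P = (1, 0), X = (0, 1), F = (2, 5).
1. M lies on line PX with PM:MX = 2:1 ⇒ M = (1/3, 2/3)
2. W is the midpoint of FP ⇒ W = (3/2, 5/2)
3. N is the centroid of triangle FBM ⇒ N = (7/9, 17/9)
line WN meets BM at L = (16/15, 32/15)
N = W + t·(L−W) with t = 5/3, so WN:NL = 5/3:-2/3

WN:NL = -5/2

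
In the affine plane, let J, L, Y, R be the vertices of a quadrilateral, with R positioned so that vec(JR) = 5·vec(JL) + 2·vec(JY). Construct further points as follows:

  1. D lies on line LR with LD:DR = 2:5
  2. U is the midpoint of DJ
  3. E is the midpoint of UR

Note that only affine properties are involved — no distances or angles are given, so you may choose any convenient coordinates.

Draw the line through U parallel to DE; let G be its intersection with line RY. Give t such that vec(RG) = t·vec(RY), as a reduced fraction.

Set J = (0, 0), L = (1, 0), Y = (0, 1), R = (5, 2); any affine frame gives the same invariant.
1. D lies on line LR with LD:DR = 2:5 ⇒ D = (15/7, 4/7)
2. U is the midpoint of DJ ⇒ U = (15/14, 2/7)
3. E is the midpoint of UR ⇒ E = (85/28, 8/7)
through U parallel to DE: direction (25/28, 4/7); meets RY at G = (35/11, 18/11)
G = R + t·(Y−R) with t = 4/11

t = 4/11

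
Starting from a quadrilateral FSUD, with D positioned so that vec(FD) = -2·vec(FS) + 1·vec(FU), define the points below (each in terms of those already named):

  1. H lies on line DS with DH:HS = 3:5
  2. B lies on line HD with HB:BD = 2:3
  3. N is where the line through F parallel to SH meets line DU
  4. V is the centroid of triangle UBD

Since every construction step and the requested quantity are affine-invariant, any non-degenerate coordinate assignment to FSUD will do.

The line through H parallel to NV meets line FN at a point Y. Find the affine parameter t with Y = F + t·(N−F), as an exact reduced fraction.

Choose coordinates F = (0, 0), S = (1, 0), U = (0, 1), D = (-2, 1).
1. H lies on line DS with DH:HS = 3:5 ⇒ H = (-7/8, 5/8)
2. B lies on line HD with HB:BD = 2:3 ⇒ B = (-53/40, 31/40)
3. N is where the line through F parallel to SH meets line DU ⇒ N = (-3, 1)
4. V is the centroid of triangle UBD ⇒ V = (-133/120, 37/40)
through H parallel to NV: direction (227/120, -3/40); meets FN at Y = (-201/100, 67/100)
Y = F + t·(N−F) with t = 67/100

t = 67/100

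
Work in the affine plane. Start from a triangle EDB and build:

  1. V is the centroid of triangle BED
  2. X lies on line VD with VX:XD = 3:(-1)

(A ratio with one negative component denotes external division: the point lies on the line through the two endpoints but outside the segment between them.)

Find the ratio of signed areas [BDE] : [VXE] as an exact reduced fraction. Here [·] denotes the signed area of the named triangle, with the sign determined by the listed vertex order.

[BDE]:[VXE] = 2

Set E = (0, 0), D = (1, 0), B = (0, 1); any affine frame gives the same invariant.
1. V is the centroid of triangle BED ⇒ V = (1/3, 1/3)
2. X lies on line VD with VX:XD = 3:(-1) ⇒ X = (4/3, -1/6)
2·[BDE] = -1, 2·[VXE] = -1/2
[BDE]:[VXE] = -1:-1/2 = 2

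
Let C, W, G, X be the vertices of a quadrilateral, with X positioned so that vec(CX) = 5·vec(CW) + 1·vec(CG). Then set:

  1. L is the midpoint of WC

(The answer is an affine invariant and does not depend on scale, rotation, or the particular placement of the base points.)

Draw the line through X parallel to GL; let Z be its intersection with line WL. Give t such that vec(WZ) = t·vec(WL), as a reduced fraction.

Set C = (0, 0), W = (1, 0), G = (0, 1), X = (5, 1); any affine frame gives the same invariant.
1. L is the midpoint of WC ⇒ L = (1/2, 0)
through X parallel to GL: direction (1/2, -1); meets WL at Z = (11/2, 0)
Z = W + t·(L−W) with t = -9

t = -9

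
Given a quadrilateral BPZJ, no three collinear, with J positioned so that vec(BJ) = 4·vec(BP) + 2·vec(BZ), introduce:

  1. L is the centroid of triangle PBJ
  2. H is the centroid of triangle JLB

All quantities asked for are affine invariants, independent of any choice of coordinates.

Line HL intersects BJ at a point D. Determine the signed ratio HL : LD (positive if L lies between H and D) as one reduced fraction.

Assign B = (0, 0), P = (1, 0), Z = (0, 1), J = (4, 2) — the answer is frame-independent, so this choice is without loss of generality.
1. L is the centroid of triangle PBJ ⇒ L = (5/3, 2/3)
2. H is the centroid of triangle JLB ⇒ H = (17/9, 8/9)
line HL meets BJ at D = (2, 1)
L = H + t·(D−H) with t = -2, so HL:LD = -2:3

HL:LD = -2/3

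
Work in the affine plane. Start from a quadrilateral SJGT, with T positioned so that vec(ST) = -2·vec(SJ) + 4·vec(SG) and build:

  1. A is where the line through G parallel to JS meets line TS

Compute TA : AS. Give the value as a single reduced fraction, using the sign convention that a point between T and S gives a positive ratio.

Choose coordinates S = (0, 0), J = (1, 0), G = (0, 1), T = (-2, 4).
1. A is where the line through G parallel to JS meets line TS ⇒ A = (-1/2, 1)
A = T + t·(S−T) with t = 3/4, so TA:AS = t:(1−t) = 3/4:1/4

TA:AS = 3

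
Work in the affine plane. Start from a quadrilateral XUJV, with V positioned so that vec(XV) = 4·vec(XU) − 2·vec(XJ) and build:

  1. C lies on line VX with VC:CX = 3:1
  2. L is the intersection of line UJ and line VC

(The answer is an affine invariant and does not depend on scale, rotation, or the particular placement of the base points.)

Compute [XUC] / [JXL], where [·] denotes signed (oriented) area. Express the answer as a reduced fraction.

[XUC]:[JXL] = -1/4

Choose coordinates X = (0, 0), U = (1, 0), J = (0, 1), V = (4, -2).
1. C lies on line VX with VC:CX = 3:1 ⇒ C = (1, -1/2)
2. L is the intersection of line UJ and line VC ⇒ L = (2, -1)
2·[XUC] = -1/2, 2·[JXL] = 2
[XUC]:[JXL] = -1/2:2 = -1/4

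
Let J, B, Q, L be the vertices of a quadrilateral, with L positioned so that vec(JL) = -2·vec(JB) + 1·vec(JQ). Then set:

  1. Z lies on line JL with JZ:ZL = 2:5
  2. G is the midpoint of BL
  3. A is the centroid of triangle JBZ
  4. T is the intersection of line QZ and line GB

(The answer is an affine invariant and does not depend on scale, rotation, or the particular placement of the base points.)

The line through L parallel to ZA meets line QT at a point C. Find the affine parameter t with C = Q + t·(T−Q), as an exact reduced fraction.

Assign J = (0, 0), B = (1, 0), Q = (0, 1), L = (-2, 1) — the answer is frame-independent, so this choice is without loss of generality.
1. Z lies on line JL with JZ:ZL = 2:5 ⇒ Z = (-4/7, 2/7)
2. G is the midpoint of BL ⇒ G = (-1/2, 1/2)
3. A is the centroid of triangle JBZ ⇒ A = (1/7, 2/21)
4. T is the intersection of line QZ and line GB ⇒ T = (-8/19, 9/19)
through L parallel to ZA: direction (5/7, -4/21); meets QT at C = (-32/91, 51/91)
C = Q + t·(T−Q) with t = 76/91

t = 76/91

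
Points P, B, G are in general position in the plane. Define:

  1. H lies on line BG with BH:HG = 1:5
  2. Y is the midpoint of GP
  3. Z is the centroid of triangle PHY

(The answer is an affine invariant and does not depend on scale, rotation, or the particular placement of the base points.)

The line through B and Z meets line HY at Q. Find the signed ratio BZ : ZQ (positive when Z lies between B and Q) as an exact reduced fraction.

BZ:ZQ = -2/5

Work in coordinates with P = (0, 0), B = (1, 0), G = (0, 1).
1. H lies on line BG with BH:HG = 1:5 ⇒ H = (5/6, 1/6)
2. Y is the midpoint of GP ⇒ Y = (0, 1/2)
3. Z is the centroid of triangle PHY ⇒ Z = (5/18, 2/9)
line BZ meets HY at Q = (25/12, -1/3)
Z = B + t·(Q−B) with t = -2/3, so BZ:ZQ = -2/3:5/3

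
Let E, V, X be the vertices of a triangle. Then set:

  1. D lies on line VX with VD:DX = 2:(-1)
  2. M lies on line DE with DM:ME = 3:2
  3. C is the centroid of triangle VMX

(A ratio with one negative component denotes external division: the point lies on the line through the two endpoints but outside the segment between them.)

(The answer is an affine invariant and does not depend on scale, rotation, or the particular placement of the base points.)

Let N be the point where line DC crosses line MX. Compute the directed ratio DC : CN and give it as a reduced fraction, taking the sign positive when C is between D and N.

Choose coordinates E = (0, 0), V = (1, 0), X = (0, 1).
1. D lies on line VX with VD:DX = 2:(-1) ⇒ D = (-1, 2)
2. M lies on line DE with DM:ME = 3:2 ⇒ M = (-2/5, 4/5)
3. C is the centroid of triangle VMX ⇒ C = (1/5, 3/5)
line DC meets MX at N = (-1/10, 19/20)
C = D + t·(N−D) with t = 4/3, so DC:CN = 4/3:-1/3

DC:CN = -4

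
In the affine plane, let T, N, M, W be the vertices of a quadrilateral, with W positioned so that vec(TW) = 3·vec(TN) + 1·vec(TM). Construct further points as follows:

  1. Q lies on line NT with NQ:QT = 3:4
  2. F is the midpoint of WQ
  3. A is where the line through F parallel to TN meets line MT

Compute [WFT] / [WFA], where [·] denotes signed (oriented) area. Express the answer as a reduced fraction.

[WFT]:[WFA] = 8/25

Assign T = (0, 0), N = (1, 0), M = (0, 1), W = (3, 1) — the answer is frame-independent, so this choice is without loss of generality.
1. Q lies on line NT with NQ:QT = 3:4 ⇒ Q = (4/7, 0)
2. F is the midpoint of WQ ⇒ F = (25/14, 1/2)
3. A is where the line through F parallel to TN meets line MT ⇒ A = (0, 1/2)
2·[WFT] = -2/7, 2·[WFA] = -25/28
[WFT]:[WFA] = -2/7:-25/28 = 8/25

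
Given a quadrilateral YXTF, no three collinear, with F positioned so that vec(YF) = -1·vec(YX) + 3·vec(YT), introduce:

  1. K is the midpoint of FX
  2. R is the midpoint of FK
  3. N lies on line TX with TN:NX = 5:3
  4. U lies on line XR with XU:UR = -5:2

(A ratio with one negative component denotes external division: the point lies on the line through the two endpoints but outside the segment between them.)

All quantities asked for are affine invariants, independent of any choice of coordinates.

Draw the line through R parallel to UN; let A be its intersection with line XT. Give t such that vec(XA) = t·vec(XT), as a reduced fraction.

t = 9/40

Assign Y = (0, 0), X = (1, 0), T = (0, 1), F = (-1, 3) — the answer is frame-independent, so this choice is without loss of generality.
1. K is the midpoint of FX ⇒ K = (0, 3/2)
2. R is the midpoint of FK ⇒ R = (-1/2, 9/4)
3. N lies on line TX with TN:NX = 5:3 ⇒ N = (5/8, 3/8)
4. U lies on line XR with XU:UR = -5:2 ⇒ U = (-3/2, 15/4)
through R parallel to UN: direction (17/8, -27/8); meets XT at A = (31/40, 9/40)
A = X + t·(T−X) with t = 9/40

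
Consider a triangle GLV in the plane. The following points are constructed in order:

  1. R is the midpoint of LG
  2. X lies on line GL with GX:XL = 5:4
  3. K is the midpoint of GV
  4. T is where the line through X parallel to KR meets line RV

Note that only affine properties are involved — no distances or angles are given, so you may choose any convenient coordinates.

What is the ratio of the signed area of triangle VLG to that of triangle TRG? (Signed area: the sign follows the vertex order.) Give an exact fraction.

[VLG]:[TRG] = 18

Choose coordinates G = (0, 0), L = (1, 0), V = (0, 1).
1. R is the midpoint of LG ⇒ R = (1/2, 0)
2. X lies on line GL with GX:XL = 5:4 ⇒ X = (5/9, 0)
3. K is the midpoint of GV ⇒ K = (0, 1/2)
4. T is where the line through X parallel to KR meets line RV ⇒ T = (4/9, 1/9)
2·[VLG] = -1, 2·[TRG] = -1/18
[VLG]:[TRG] = -1:-1/18 = 18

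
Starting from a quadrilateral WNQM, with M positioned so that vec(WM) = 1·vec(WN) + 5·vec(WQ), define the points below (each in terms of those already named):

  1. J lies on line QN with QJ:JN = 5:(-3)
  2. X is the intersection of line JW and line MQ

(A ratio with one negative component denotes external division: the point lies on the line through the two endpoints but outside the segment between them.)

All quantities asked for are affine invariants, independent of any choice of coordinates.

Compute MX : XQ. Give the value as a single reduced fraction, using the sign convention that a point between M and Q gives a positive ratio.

MX:XQ = -28/5

Work in coordinates with W = (0, 0), N = (1, 0), Q = (0, 1), M = (1, 5).
1. J lies on line QN with QJ:JN = 5:(-3) ⇒ J = (5/2, -3/2)
2. X is the intersection of line JW and line MQ ⇒ X = (-5/23, 3/23)
X = M + t·(Q−M) with t = 28/23, so MX:XQ = t:(1−t) = 28/23:-5/23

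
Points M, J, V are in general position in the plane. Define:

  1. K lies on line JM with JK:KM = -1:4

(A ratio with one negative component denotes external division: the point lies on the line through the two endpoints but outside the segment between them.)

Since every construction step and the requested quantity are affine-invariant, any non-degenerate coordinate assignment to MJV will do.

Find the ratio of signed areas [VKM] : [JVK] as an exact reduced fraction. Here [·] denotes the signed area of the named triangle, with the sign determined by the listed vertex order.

[VKM]:[JVK] = 4

Assign M = (0, 0), J = (1, 0), V = (0, 1) — the answer is frame-independent, so this choice is without loss of generality.
1. K lies on line JM with JK:KM = -1:4 ⇒ K = (4/3, 0)
2·[VKM] = -4/3, 2·[JVK] = -1/3
[VKM]:[JVK] = -4/3:-1/3 = 4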